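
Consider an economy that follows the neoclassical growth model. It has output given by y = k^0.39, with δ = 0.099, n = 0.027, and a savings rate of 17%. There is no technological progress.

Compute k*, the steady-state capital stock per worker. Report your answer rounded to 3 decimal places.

k* = 1.634

In steady state, investment equals break-even investment: s·k^α = (n + δ)·k.
Dividing both sides by k: k^(1−α) = s / (n + δ).
k^0.61 = 0.17 / (0.027 + 0.099) = 0.17 / 0.126 = 1.3492
k* = 1.3492^(1/0.61) ≈ 1.6340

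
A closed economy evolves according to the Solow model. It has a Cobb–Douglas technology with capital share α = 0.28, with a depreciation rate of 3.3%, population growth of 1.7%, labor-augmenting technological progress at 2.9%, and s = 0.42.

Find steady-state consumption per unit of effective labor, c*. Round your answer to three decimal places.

c* = 1.111

Steady state requires s·f(k) = (n + g + δ)·k, i.e. s·k^α = (n + g + δ)·k.
Rearranging, k^(1−α) = s / (n + g + δ).
k^0.72 = 0.42 / (0.017 + 0.029 + 0.033) = 0.42 / 0.079 = 5.3165
k* = 5.3165^(1/0.72) ≈ 10.1815
y* = (k*)^α = 10.1815^0.28 ≈ 1.9151
c* = (1 − s)·y* = (1 − 0.42) × 1.9151 ≈ 1.1108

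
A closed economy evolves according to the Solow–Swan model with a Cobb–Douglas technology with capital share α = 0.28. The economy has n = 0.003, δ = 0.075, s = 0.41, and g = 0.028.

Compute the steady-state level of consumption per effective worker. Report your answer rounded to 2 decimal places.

In steady state, investment equals break-even investment: s·k^α = (n + g + δ)·k.
Dividing both sides by k: k^(1−α) = s / (n + g + δ).
k^0.72 = 0.41 / (0.003 + 0.028 + 0.075) = 0.41 / 0.106 = 3.8679
k* = 3.8679^(1/0.72) ≈ 6.5454
y* = (k*)^α = 6.5454^0.28 ≈ 1.6922
c* = (1 − s)·y* = (1 − 0.41) × 1.6922 ≈ 0.9984

c* ≈ 1.00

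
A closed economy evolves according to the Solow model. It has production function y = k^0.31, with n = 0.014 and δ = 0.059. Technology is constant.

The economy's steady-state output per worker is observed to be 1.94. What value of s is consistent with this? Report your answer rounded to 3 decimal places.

s ≈ 0.319

In steady state, investment equals break-even investment: s·k^α = (n + δ)·k.
Since y* = [s/(n + δ)]^(α/(1−α)), we have s/(n + δ) = (y*)^((1−α)/α) = 1.94^2.2258 = 4.3711.
Therefore s = 4.3711 × (n + δ) = 4.3711 × 0.073 = 0.3191.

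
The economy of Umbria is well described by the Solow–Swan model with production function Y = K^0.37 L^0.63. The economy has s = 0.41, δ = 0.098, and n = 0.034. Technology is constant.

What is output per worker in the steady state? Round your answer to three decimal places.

y* = 1.946

In steady state, investment equals break-even investment: s·k^α = (n + δ)·k.
Rearranging, k^(1−α) = s / (n + δ).
k^0.63 = 0.41 / (0.034 + 0.098) = 0.41 / 0.132 = 3.1061
k* = 3.1061^(1/0.63) ≈ 6.0436
y* = (k*)^α = 6.0436^0.37 ≈ 1.9457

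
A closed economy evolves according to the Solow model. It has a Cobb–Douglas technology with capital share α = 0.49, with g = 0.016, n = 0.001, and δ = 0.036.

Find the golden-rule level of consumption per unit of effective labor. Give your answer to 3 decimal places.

c_gold ≈ 4.321

At the golden rule, f'(k) = n + g + δ, so α·k^(α−1) = n + g + δ and k_gold = (α/(n + g + δ))^(1/(1−α)).
k_gold = (0.49/0.053)^(1/0.51) = 9.2453^1.9608 ≈ 78.3390
c_gold = f(k_gold) − (n + g + δ)·k_gold = 8.4732 − 0.053×78.3390 ≈ 4.3212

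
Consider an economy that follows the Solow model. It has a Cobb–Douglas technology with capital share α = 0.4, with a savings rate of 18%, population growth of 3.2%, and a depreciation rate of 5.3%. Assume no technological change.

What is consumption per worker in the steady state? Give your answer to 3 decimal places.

In steady state, investment equals break-even investment: s·k^α = (n + δ)·k.
Rearranging, k^(1−α) = s / (n + δ).
k^0.6 = 0.18 / (0.032 + 0.053) = 0.18 / 0.085 = 2.1176
k* = 2.1176^(1/0.6) ≈ 3.4920
y* = (k*)^α = 3.4920^0.4 ≈ 1.6490
c* = (1 − s)·y* = (1 − 0.18) × 1.6490 ≈ 1.3522

c* = 1.352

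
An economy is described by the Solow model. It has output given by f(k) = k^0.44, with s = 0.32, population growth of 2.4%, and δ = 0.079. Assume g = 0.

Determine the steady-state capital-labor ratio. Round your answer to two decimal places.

k* = 7.57

At the steady state, Δk = 0, so s·k^α = (n + δ)·k.
Rearranging, k^(1−α) = s / (n + δ).
k^0.56 = 0.32 / (0.024 + 0.079) = 0.32 / 0.103 = 3.1068
k* = 3.1068^(1/0.56) ≈ 7.5706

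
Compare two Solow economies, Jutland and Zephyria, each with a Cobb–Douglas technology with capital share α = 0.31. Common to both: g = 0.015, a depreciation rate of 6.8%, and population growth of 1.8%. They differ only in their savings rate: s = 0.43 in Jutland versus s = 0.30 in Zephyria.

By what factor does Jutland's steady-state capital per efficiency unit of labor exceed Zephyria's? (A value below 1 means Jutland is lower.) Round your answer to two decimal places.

Steady-state k* = [s/(n + g + δ)]^(1/(1−α)), so the ratio is [ (s_J/(n + g + δ)_J) / (s_Z/(n + g + δ)_Z) ]^1.4493.
s_J/(n + g + δ)_J = 0.43/0.101 = 4.2574; s_Z/(n + g + δ)_Z = 0.30/0.101 = 2.9703.
Ratio = (4.2574/2.9703)^1.4493 = 1.4333^1.4493 ≈ 1.6849

ratio ≈ 1.68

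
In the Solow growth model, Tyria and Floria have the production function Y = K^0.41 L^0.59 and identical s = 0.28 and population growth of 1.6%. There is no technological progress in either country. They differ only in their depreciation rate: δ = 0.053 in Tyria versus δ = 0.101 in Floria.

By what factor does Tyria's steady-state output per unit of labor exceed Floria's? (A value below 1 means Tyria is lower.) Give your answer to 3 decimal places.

y*_T / y*_F ≈ 1.443

Steady-state y* = [s/(n + δ)]^(α/(1−α)), so the ratio is [ (s_T/(n + δ)_T) / (s_F/(n + δ)_F) ]^0.6949.
s_T/(n + δ)_T = 0.28/0.069 = 4.0580; s_F/(n + δ)_F = 0.28/0.117 = 2.3932.
Ratio = (4.0580/2.3932)^0.6949 = 1.6956^0.6949 ≈ 1.4433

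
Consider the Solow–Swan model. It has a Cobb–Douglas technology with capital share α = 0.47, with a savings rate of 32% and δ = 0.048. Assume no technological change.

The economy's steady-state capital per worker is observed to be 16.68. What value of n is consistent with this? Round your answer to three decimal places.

In steady state, investment equals break-even investment: s·k^α = (n + δ)·k.
So s / (n + δ) = (k*)^(1−α) = 16.68^0.53 = 4.4439.
Therefore n + δ = s / 4.4439 = 0.32 / 4.4439 = 0.0720, so n = 0.0720 − 0.048 = 0.0240.

n ≈ 0.024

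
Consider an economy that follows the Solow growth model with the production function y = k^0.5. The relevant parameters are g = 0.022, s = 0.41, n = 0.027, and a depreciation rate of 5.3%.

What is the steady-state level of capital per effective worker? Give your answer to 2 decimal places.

In steady state, investment equals break-even investment: s·k^α = (n + g + δ)·k.
Rearranging, k^(1−α) = s / (n + g + δ).
k^0.5 = 0.41 / (0.027 + 0.022 + 0.053) = 0.41 / 0.102 = 4.0196
k* = 4.0196^(1/0.5) ≈ 16.1572

k* ≈ 16.16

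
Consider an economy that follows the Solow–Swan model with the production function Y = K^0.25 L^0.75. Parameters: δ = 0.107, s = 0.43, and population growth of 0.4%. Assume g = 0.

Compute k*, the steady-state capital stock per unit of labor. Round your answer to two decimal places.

k* = 6.08

In steady state, investment equals break-even investment: s·k^α = (n + δ)·k.
Dividing both sides by k: k^(1−α) = s / (n + δ).
k^0.75 = 0.43 / (0.004 + 0.107) = 0.43 / 0.111 = 3.8739
k* = 3.8739^(1/0.75) ≈ 6.0841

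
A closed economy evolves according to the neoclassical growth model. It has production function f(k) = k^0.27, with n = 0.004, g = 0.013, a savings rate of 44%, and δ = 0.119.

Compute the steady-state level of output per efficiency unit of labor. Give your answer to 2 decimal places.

In steady state, investment equals break-even investment: s·k^α = (n + g + δ)·k.
Dividing both sides by k: k^(1−α) = s / (n + g + δ).
k^0.73 = 0.44 / (0.004 + 0.013 + 0.119) = 0.44 / 0.136 = 3.2353
k* = 3.2353^(1/0.73) ≈ 4.9947
y* = (k*)^α = 4.9947^0.27 ≈ 1.5438

y* ≈ 1.54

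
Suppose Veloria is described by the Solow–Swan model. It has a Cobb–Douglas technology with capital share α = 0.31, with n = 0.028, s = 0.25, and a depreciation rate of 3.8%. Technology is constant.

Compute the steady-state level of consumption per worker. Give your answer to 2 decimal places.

In steady state, investment equals break-even investment: s·k^α = (n + δ)·k.
Rearranging, k^(1−α) = s / (n + δ).
k^0.69 = 0.25 / (0.028 + 0.038) = 0.25 / 0.066 = 3.7879
k* = 3.7879^(1/0.69) ≈ 6.8906
y* = (k*)^α = 6.8906^0.31 ≈ 1.8191
c* = (1 − s)·y* = (1 − 0.25) × 1.8191 ≈ 1.3643

c* ≈ 1.36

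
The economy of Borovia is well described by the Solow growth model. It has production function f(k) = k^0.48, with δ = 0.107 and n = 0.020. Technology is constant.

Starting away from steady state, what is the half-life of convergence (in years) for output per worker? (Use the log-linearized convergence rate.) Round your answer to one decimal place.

about 10.5 years

Near the steady state the convergence rate is λ = (1 − α)(n + δ).
λ = (1 − 0.48) × 0.127 = 0.52 × 0.127 = 0.06604
Half-life = ln 2 / λ = 0.6931 / 0.06604 ≈ 10.50 years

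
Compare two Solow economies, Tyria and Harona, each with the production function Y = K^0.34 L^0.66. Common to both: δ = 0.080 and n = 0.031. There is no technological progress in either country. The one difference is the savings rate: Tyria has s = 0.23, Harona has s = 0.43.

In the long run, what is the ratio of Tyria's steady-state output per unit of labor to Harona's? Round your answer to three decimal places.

y*_T / y*_H ≈ 0.724

Steady-state y* = [s/(n + δ)]^(α/(1−α)), so the ratio is [ (s_T/(n + δ)_T) / (s_H/(n + δ)_H) ]^0.5152.
s_T/(n + δ)_T = 0.23/0.111 = 2.0721; s_H/(n + δ)_H = 0.43/0.111 = 3.8739.
Ratio = (2.0721/3.8739)^0.5152 = 0.5349^0.5152 ≈ 0.7244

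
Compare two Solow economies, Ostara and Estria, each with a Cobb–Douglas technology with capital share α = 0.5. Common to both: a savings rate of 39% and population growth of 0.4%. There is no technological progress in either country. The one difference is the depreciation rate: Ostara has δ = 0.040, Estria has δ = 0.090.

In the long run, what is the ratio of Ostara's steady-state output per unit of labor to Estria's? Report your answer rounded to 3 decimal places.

y*_O / y*_E ≈ 2.136

Steady-state y* = [s/(n + δ)]^(α/(1−α)), so the ratio is [ (s_O/(n + δ)_O) / (s_E/(n + δ)_E) ]^1.
s_O/(n + δ)_O = 0.39/0.044 = 8.8636; s_E/(n + δ)_E = 0.39/0.094 = 4.1489.
Ratio = (8.8636/4.1489)^1 = 2.1364^1 ≈ 2.1364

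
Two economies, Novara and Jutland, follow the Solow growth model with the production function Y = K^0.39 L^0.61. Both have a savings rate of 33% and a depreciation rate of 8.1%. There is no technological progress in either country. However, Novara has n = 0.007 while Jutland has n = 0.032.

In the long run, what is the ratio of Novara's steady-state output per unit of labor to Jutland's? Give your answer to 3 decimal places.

Steady-state y* = [s/(n + δ)]^(α/(1−α)), so the ratio is [ (s_N/(n + δ)_N) / (s_J/(n + δ)_J) ]^0.6393.
s_N/(n + δ)_N = 0.33/0.088 = 3.7500; s_J/(n + δ)_J = 0.33/0.113 = 2.9204.
Ratio = (3.7500/2.9204)^0.6393 = 1.2841^0.6393 ≈ 1.1733

ratio ≈ 1.173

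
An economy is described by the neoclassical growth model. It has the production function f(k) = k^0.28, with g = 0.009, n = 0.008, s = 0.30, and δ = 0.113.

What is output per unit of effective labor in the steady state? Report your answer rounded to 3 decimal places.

Steady state requires s·f(k) = (n + g + δ)·k, i.e. s·k^α = (n + g + δ)·k.
Dividing both sides by k: k^(1−α) = s / (n + g + δ).
k^0.72 = 0.30 / (0.008 + 0.009 + 0.113) = 0.30 / 0.130 = 2.3077
k* = 2.3077^(1/0.72) ≈ 3.1946
y* = (k*)^α = 3.1946^0.28 ≈ 1.3843

y* = 1.384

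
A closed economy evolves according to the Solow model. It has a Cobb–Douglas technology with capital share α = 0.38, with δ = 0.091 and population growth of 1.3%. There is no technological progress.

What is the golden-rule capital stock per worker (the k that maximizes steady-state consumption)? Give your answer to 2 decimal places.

k_gold ≈ 8.08

The golden rule sets f'(k) = n + δ, i.e. α·k^(α−1) = n + δ.
So k^(1−α) = α / (n + δ) = 0.38 / 0.104 = 3.6538.
k_gold = 3.6538^(1/0.62) ≈ 8.0845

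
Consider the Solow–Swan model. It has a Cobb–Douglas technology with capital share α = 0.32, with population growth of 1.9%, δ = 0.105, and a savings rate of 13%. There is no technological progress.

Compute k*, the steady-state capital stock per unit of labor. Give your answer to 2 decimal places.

k* = 1.07

Steady state requires s·f(k) = (n + δ)·k, i.e. s·k^α = (n + δ)·k.
Rearranging, k^(1−α) = s / (n + δ).
k^0.68 = 0.13 / (0.019 + 0.105) = 0.13 / 0.124 = 1.0484
k* = 1.0484^(1/0.68) ≈ 1.0720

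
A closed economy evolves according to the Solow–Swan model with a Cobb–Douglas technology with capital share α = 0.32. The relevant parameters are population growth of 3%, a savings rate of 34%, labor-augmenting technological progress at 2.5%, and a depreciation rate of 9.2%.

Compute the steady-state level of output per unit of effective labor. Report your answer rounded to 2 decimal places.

y* ≈ 1.48

In steady state, investment equals break-even investment: s·k^α = (n + g + δ)·k.
Dividing both sides by k: k^(1−α) = s / (n + g + δ).
k^0.68 = 0.34 / (0.030 + 0.025 + 0.092) = 0.34 / 0.147 = 2.3129
k* = 2.3129^(1/0.68) ≈ 3.4318
y* = (k*)^α = 3.4318^0.32 ≈ 1.4838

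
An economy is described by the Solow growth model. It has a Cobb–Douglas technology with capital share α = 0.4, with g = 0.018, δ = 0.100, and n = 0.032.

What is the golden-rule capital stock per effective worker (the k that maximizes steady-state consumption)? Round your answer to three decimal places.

k_gold ≈ 5.128

The golden rule sets f'(k) = n + g + δ, i.e. α·k^(α−1) = n + g + δ.
So k^(1−α) = α / (n + g + δ) = 0.4 / 0.150 = 2.6667.
k_gold = 2.6667^(1/0.6) ≈ 5.1281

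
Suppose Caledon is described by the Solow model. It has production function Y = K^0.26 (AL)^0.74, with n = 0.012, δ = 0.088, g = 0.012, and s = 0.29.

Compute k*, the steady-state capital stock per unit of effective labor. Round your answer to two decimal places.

k* ≈ 3.62

In steady state, investment equals break-even investment: s·k^α = (n + g + δ)·k.
Rearranging, k^(1−α) = s / (n + g + δ).
k^0.74 = 0.29 / (0.012 + 0.012 + 0.088) = 0.29 / 0.112 = 2.5893
k* = 2.5893^(1/0.74) ≈ 3.6171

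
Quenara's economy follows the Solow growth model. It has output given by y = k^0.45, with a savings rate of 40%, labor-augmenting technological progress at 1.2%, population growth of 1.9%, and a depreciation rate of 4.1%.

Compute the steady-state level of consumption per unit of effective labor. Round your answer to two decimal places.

c* ≈ 2.44

In steady state, investment equals break-even investment: s·k^α = (n + g + δ)·k.
Rearranging, k^(1−α) = s / (n + g + δ).
k^0.55 = 0.40 / (0.019 + 0.012 + 0.041) = 0.40 / 0.072 = 5.5556
k* = 5.5556^(1/0.55) ≈ 22.5973
y* = (k*)^α = 22.5973^0.45 ≈ 4.0675
c* = (1 − s)·y* = (1 − 0.40) × 4.0675 ≈ 2.4405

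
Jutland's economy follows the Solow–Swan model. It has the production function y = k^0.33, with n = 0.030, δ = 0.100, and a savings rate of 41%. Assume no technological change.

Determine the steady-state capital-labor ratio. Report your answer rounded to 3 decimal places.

k* = 5.553

At the steady state, Δk = 0, so s·k^α = (n + δ)·k.
Dividing both sides by k: k^(1−α) = s / (n + δ).
k^0.67 = 0.41 / (0.030 + 0.100) = 0.41 / 0.130 = 3.1538
k* = 3.1538^(1/0.67) ≈ 5.5530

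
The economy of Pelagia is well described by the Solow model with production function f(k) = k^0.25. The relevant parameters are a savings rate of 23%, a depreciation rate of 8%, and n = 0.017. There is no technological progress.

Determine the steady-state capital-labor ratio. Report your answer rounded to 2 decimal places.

k* = 3.16

Steady state requires s·f(k) = (n + δ)·k, i.e. s·k^α = (n + δ)·k.
Dividing both sides by k: k^(1−α) = s / (n + δ).
k^0.75 = 0.23 / (0.017 + 0.080) = 0.23 / 0.097 = 2.3711
k* = 2.3711^(1/0.75) ≈ 3.1618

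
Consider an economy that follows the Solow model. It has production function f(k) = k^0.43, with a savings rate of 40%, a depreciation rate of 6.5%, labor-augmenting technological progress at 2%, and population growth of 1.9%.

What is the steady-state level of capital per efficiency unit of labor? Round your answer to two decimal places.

At the steady state, Δk = 0, so s·k^α = (n + g + δ)·k.
Dividing both sides by k: k^(1−α) = s / (n + g + δ).
k^0.57 = 0.40 / (0.019 + 0.020 + 0.065) = 0.40 / 0.104 = 3.8462
k* = 3.8462^(1/0.57) ≈ 10.6260

k* ≈ 10.63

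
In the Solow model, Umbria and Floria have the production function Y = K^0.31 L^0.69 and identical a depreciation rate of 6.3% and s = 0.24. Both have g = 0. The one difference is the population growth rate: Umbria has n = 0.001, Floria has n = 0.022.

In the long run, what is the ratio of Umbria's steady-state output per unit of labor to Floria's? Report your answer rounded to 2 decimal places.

Steady-state y* = [s/(n + δ)]^(α/(1−α)), so the ratio is [ (s_U/(n + δ)_U) / (s_F/(n + δ)_F) ]^0.4493.
s_U/(n + δ)_U = 0.24/0.064 = 3.7500; s_F/(n + δ)_F = 0.24/0.085 = 2.8235.
Ratio = (3.7500/2.8235)^0.4493 = 1.3281^0.4493 ≈ 1.1360

y*_U / y*_F ≈ 1.14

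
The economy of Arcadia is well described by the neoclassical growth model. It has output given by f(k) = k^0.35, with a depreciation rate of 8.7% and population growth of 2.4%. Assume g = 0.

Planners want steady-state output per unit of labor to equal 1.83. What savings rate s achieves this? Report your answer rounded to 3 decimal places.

Steady state requires s·f(k) = (n + δ)·k, i.e. s·k^α = (n + δ)·k.
Since y* = [s/(n + δ)]^(α/(1−α)), we have s/(n + δ) = (y*)^((1−α)/α) = 1.83^1.8571 = 3.0718.
Therefore s = 3.0718 × (n + δ) = 3.0718 × 0.111 = 0.3410.

s ≈ 0.341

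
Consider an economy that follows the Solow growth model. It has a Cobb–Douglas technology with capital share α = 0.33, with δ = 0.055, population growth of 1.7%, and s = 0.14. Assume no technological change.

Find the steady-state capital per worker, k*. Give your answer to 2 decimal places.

k* = 2.70

Steady state requires s·f(k) = (n + δ)·k, i.e. s·k^α = (n + δ)·k.
Rearranging, k^(1−α) = s / (n + δ).
k^0.67 = 0.14 / (0.017 + 0.055) = 0.14 / 0.072 = 1.9444
k* = 1.9444^(1/0.67) ≈ 2.6979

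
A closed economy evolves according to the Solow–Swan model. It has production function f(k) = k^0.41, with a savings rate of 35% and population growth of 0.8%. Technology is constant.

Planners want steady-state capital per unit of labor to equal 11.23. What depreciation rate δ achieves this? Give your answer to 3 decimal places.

In steady state, investment equals break-even investment: s·k^α = (n + δ)·k.
So s / (n + δ) = (k*)^(1−α) = 11.23^0.59 = 4.1660.
Therefore n + δ = s / 4.1660 = 0.35 / 4.1660 = 0.0840, so δ = 0.0840 − 0.008 = 0.0760.

δ ≈ 0.076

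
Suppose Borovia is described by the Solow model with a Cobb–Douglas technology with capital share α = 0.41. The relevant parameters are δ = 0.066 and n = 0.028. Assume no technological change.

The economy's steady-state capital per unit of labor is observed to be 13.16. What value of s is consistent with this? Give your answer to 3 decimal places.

s ≈ 0.430

At the steady state, Δk = 0, so s·k^α = (n + δ)·k.
So s / (n + δ) = (k*)^(1−α) = 13.16^0.59 = 4.5747.
Therefore s = 4.5747 × (n + δ) = 4.5747 × 0.094 = 0.4300.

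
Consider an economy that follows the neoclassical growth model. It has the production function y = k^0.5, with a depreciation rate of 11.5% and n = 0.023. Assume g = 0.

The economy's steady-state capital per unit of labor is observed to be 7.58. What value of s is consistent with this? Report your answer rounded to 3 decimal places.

s ≈ 0.380

At the steady state, Δk = 0, so s·k^α = (n + δ)·k.
So s / (n + δ) = (k*)^(1−α) = 7.58^0.5 = 2.7532.
Therefore s = 2.7532 × (n + δ) = 2.7532 × 0.138 = 0.3799.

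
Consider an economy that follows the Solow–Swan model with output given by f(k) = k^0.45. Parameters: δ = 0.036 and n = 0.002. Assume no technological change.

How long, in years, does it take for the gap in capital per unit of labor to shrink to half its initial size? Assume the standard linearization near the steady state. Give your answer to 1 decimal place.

t_½ ≈ 33.2 years

Near the steady state the convergence rate is λ = (1 − α)(n + δ).
λ = (1 − 0.45) × 0.038 = 0.55 × 0.038 = 0.0209
Half-life = ln 2 / λ = 0.6931 / 0.0209 ≈ 33.16 years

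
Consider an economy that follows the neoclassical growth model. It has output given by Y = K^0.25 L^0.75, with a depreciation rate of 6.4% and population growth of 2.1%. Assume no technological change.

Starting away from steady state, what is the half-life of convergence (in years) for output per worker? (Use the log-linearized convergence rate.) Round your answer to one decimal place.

about 10.9 years

Near the steady state the convergence rate is λ = (1 − α)(n + δ).
λ = (1 − 0.25) × 0.085 = 0.75 × 0.085 = 0.06375
Half-life = ln 2 / λ = 0.6931 / 0.06375 ≈ 10.87 years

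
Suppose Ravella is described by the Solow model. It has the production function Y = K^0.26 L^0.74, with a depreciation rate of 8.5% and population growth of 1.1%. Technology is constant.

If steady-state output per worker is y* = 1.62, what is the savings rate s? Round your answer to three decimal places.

s ≈ 0.379

In steady state, investment equals break-even investment: s·k^α = (n + δ)·k.
Since y* = [s/(n + δ)]^(α/(1−α)), we have s/(n + δ) = (y*)^((1−α)/α) = 1.62^2.8462 = 3.9475.
Therefore s = 3.9475 × (n + δ) = 3.9475 × 0.096 = 0.3790.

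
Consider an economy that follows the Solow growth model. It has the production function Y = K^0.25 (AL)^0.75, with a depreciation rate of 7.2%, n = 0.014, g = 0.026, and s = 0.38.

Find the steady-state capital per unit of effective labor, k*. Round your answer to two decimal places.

k* ≈ 5.10

Steady state requires s·f(k) = (n + g + δ)·k, i.e. s·k^α = (n + g + δ)·k.
Rearranging, k^(1−α) = s / (n + g + δ).
k^0.75 = 0.38 / (0.014 + 0.026 + 0.072) = 0.38 / 0.112 = 3.3929
k* = 3.3929^(1/0.75) ≈ 5.0983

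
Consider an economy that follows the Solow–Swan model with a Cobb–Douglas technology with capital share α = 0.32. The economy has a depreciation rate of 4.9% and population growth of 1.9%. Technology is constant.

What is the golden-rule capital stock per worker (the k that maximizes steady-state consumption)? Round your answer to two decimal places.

The golden rule sets f'(k) = n + δ, i.e. α·k^(α−1) = n + δ.
So k^(1−α) = α / (n + δ) = 0.32 / 0.068 = 4.7059.
k_gold = 4.7059^(1/0.68) ≈ 9.7539

k_gold ≈ 9.75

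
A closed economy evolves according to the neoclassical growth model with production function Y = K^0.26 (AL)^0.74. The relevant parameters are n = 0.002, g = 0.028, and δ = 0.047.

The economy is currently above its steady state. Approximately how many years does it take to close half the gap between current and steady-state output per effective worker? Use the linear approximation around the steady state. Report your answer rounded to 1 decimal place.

Near the steady state the convergence rate is λ = (1 − α)(n + g + δ).
λ = (1 − 0.26) × 0.077 = 0.74 × 0.077 = 0.05698
Half-life = ln 2 / λ = 0.6931 / 0.05698 ≈ 12.16 years

about 12.2 years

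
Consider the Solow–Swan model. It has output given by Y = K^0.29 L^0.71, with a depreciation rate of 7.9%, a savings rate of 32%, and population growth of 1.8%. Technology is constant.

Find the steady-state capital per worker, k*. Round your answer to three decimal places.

Steady state requires s·f(k) = (n + δ)·k, i.e. s·k^α = (n + δ)·k.
Dividing both sides by k: k^(1−α) = s / (n + δ).
k^0.71 = 0.32 / (0.018 + 0.079) = 0.32 / 0.097 = 3.2990
k* = 3.2990^(1/0.71) ≈ 5.3718

k* ≈ 5.372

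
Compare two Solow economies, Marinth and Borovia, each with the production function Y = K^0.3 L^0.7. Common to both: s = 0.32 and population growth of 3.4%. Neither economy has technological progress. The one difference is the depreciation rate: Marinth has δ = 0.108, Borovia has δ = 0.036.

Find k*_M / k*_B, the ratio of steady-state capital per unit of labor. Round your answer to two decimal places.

ratio ≈ 0.36

Steady-state k* = [s/(n + δ)]^(1/(1−α)), so the ratio is [ (s_M/(n + δ)_M) / (s_B/(n + δ)_B) ]^1.4286.
s_M/(n + δ)_M = 0.32/0.142 = 2.2535; s_B/(n + δ)_B = 0.32/0.070 = 4.5714.
Ratio = (2.2535/4.5714)^1.4286 = 0.4930^1.4286 ≈ 0.3641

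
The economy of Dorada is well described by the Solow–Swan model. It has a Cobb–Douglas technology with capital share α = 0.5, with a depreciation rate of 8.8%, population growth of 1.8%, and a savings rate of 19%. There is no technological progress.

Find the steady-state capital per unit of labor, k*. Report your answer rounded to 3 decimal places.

In steady state, investment equals break-even investment: s·k^α = (n + δ)·k.
Dividing both sides by k: k^(1−α) = s / (n + δ).
k^0.5 = 0.19 / (0.018 + 0.088) = 0.19 / 0.106 = 1.7925
k* = 1.7925^(1/0.5) ≈ 3.2131

k* = 3.213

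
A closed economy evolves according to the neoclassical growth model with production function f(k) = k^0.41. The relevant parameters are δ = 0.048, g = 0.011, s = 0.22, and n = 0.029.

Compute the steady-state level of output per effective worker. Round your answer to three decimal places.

At the steady state, Δk = 0, so s·k^α = (n + g + δ)·k.
Dividing both sides by k: k^(1−α) = s / (n + g + δ).
k^0.59 = 0.22 / (0.029 + 0.011 + 0.048) = 0.22 / 0.088 = 2.5000
k* = 2.5000^(1/0.59) ≈ 4.7258
y* = (k*)^α = 4.7258^0.41 ≈ 1.8903

y* ≈ 1.890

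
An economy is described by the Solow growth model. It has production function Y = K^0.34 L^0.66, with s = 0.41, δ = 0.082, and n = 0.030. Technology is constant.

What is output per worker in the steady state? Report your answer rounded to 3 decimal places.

y* = 1.951

Steady state requires s·f(k) = (n + δ)·k, i.e. s·k^α = (n + δ)·k.
Dividing both sides by k: k^(1−α) = s / (n + δ).
k^0.66 = 0.41 / (0.030 + 0.082) = 0.41 / 0.112 = 3.6607
k* = 3.6607^(1/0.66) ≈ 7.1431
y* = (k*)^α = 7.1431^0.34 ≈ 1.9513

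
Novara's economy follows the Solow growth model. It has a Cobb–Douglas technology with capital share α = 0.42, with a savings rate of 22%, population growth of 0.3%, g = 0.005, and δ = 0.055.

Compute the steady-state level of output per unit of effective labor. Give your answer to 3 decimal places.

At the steady state, Δk = 0, so s·k^α = (n + g + δ)·k.
Rearranging, k^(1−α) = s / (n + g + δ).
k^0.58 = 0.22 / (0.003 + 0.005 + 0.055) = 0.22 / 0.063 = 3.4921
k* = 3.4921^(1/0.58) ≈ 8.6369
y* = (k*)^α = 8.6369^0.42 ≈ 2.4733

y* ≈ 2.473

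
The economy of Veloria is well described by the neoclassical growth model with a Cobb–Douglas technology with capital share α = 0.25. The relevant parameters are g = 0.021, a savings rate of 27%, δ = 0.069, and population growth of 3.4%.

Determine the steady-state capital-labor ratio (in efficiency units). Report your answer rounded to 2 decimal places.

k* ≈ 2.82

In steady state, investment equals break-even investment: s·k^α = (n + g + δ)·k.
Rearranging, k^(1−α) = s / (n + g + δ).
k^0.75 = 0.27 / (0.034 + 0.021 + 0.069) = 0.27 / 0.124 = 2.1774
k* = 2.1774^(1/0.75) ≈ 2.8222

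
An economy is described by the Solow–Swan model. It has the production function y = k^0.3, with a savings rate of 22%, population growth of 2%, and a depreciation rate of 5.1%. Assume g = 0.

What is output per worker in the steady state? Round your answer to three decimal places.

In steady state, investment equals break-even investment: s·k^α = (n + δ)·k.
Dividing both sides by k: k^(1−α) = s / (n + δ).
k^0.7 = 0.22 / (0.020 + 0.051) = 0.22 / 0.071 = 3.0986
k* = 3.0986^(1/0.7) ≈ 5.0311
y* = (k*)^α = 5.0311^0.3 ≈ 1.6237

y* ≈ 1.624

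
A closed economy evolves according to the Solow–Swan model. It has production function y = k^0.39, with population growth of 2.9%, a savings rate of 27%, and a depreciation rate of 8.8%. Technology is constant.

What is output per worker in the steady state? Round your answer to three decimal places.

y* ≈ 1.707

Steady state requires s·f(k) = (n + δ)·k, i.e. s·k^α = (n + δ)·k.
Rearranging, k^(1−α) = s / (n + δ).
k^0.61 = 0.27 / (0.029 + 0.088) = 0.27 / 0.117 = 2.3077
k* = 2.3077^(1/0.61) ≈ 3.9389
y* = (k*)^α = 3.9389^0.39 ≈ 1.7069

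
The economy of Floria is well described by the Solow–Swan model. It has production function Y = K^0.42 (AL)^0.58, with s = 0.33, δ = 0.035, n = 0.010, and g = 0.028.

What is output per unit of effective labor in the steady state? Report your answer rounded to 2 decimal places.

In steady state, investment equals break-even investment: s·k^α = (n + g + δ)·k.
Rearranging, k^(1−α) = s / (n + g + δ).
k^0.58 = 0.33 / (0.010 + 0.028 + 0.035) = 0.33 / 0.073 = 4.5205
k* = 4.5205^(1/0.58) ≈ 13.4782
y* = (k*)^α = 13.4782^0.42 ≈ 2.9816

y* = 2.98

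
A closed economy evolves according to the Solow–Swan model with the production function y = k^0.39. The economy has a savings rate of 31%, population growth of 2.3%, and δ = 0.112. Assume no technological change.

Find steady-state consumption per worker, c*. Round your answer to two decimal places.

In steady state, investment equals break-even investment: s·k^α = (n + δ)·k.
Rearranging, k^(1−α) = s / (n + δ).
k^0.61 = 0.31 / (0.023 + 0.112) = 0.31 / 0.135 = 2.2963
k* = 2.2963^(1/0.61) ≈ 3.9071
y* = (k*)^α = 3.9071^0.39 ≈ 1.7015
c* = (1 − s)·y* = (1 − 0.31) × 1.7015 ≈ 1.1740

c* ≈ 1.17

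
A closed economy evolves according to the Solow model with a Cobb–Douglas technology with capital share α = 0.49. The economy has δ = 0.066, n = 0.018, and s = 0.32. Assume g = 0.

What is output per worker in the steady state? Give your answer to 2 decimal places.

y* ≈ 3.61

Steady state requires s·f(k) = (n + δ)·k, i.e. s·k^α = (n + δ)·k.
Dividing both sides by k: k^(1−α) = s / (n + δ).
k^0.51 = 0.32 / (0.018 + 0.066) = 0.32 / 0.084 = 3.8095
k* = 3.8095^(1/0.51) ≈ 13.7707
y* = (k*)^α = 13.7707^0.49 ≈ 3.6148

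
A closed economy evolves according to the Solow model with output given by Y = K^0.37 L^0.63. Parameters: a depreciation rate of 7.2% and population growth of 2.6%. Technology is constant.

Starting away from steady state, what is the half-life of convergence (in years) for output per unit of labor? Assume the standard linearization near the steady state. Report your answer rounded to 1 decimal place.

Near the steady state the convergence rate is λ = (1 − α)(n + δ).
λ = (1 − 0.37) × 0.098 = 0.63 × 0.098 = 0.06174
Half-life = ln 2 / λ = 0.6931 / 0.06174 ≈ 11.23 years

about 11.2 years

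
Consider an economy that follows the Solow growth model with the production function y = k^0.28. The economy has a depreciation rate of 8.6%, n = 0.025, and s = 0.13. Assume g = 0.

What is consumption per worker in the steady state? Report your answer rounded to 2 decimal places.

Steady state requires s·f(k) = (n + δ)·k, i.e. s·k^α = (n + δ)·k.
Rearranging, k^(1−α) = s / (n + δ).
k^0.72 = 0.13 / (0.025 + 0.086) = 0.13 / 0.111 = 1.1712
k* = 1.1712^(1/0.72) ≈ 1.2454
y* = (k*)^α = 1.2454^0.28 ≈ 1.0634
c* = (1 − s)·y* = (1 − 0.13) × 1.0634 ≈ 0.9252

c* ≈ 0.93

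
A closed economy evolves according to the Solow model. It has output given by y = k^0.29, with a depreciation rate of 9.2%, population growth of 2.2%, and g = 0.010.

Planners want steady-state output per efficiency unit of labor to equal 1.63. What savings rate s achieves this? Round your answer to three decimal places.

s ≈ 0.410

Steady state requires s·f(k) = (n + g + δ)·k, i.e. s·k^α = (n + g + δ)·k.
Since y* = [s/(n + g + δ)]^(α/(1−α)), we have s/(n + g + δ) = (y*)^((1−α)/α) = 1.63^2.4483 = 3.3075.
Therefore s = 3.3075 × (n + g + δ) = 3.3075 × 0.124 = 0.4101.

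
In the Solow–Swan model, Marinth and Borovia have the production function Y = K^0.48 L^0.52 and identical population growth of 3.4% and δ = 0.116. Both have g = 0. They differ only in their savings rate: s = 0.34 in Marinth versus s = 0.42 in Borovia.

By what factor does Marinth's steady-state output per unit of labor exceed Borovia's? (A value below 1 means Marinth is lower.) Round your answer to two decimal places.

ratio ≈ 0.82

Steady-state y* = [s/(n + δ)]^(α/(1−α)), so the ratio is [ (s_M/(n + δ)_M) / (s_B/(n + δ)_B) ]^0.9231.
s_M/(n + δ)_M = 0.34/0.150 = 2.2667; s_B/(n + δ)_B = 0.42/0.150 = 2.8000.
Ratio = (2.2667/2.8000)^0.9231 = 0.8095^0.9231 ≈ 0.8228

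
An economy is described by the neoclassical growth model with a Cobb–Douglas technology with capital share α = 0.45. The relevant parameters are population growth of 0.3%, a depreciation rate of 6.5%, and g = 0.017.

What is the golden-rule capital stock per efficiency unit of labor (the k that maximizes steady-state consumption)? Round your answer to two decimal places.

The golden rule sets f'(k) = n + g + δ, i.e. α·k^(α−1) = n + g + δ.
So k^(1−α) = α / (n + g + δ) = 0.45 / 0.085 = 5.2941.
k_gold = 5.2941^(1/0.55) ≈ 20.7007

k_gold ≈ 20.70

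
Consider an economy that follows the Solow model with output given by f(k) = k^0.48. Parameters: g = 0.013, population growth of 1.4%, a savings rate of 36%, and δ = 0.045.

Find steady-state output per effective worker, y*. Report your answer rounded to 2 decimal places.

y* ≈ 4.42

Steady state requires s·f(k) = (n + g + δ)·k, i.e. s·k^α = (n + g + δ)·k.
Dividing both sides by k: k^(1−α) = s / (n + g + δ).
k^0.52 = 0.36 / (0.014 + 0.013 + 0.045) = 0.36 / 0.072 = 5.0000
k* = 5.0000^(1/0.52) ≈ 22.0888
y* = (k*)^α = 22.0888^0.48 ≈ 4.4178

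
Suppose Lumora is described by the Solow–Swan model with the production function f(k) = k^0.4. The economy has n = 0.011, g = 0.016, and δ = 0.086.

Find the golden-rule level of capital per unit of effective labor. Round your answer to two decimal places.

k_gold ≈ 8.22

The golden rule sets f'(k) = n + g + δ, i.e. α·k^(α−1) = n + g + δ.
So k^(1−α) = α / (n + g + δ) = 0.4 / 0.113 = 3.5398.
k_gold = 3.5398^(1/0.6) ≈ 8.2218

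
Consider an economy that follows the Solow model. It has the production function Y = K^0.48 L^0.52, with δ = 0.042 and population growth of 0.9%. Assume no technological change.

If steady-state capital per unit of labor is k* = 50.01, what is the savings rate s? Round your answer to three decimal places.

s ≈ 0.390

Steady state requires s·f(k) = (n + δ)·k, i.e. s·k^α = (n + δ)·k.
So s / (n + δ) = (k*)^(1−α) = 50.01^0.52 = 7.6473.
Therefore s = 7.6473 × (n + δ) = 7.6473 × 0.051 = 0.3900.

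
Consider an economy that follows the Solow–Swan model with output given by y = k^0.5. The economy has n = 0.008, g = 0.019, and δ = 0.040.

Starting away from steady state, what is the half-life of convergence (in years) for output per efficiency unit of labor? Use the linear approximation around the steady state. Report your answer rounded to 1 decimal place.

Near the steady state the convergence rate is λ = (1 − α)(n + g + δ).
λ = (1 − 0.5) × 0.067 = 0.5 × 0.067 = 0.0335
Half-life = ln 2 / λ = 0.6931 / 0.0335 ≈ 20.69 years

t_½ ≈ 20.7 years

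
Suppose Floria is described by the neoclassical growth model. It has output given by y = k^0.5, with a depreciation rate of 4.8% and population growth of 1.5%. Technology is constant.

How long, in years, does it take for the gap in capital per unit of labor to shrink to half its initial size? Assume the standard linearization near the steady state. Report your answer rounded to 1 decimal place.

t_½ ≈ 22.0 years

Near the steady state the convergence rate is λ = (1 − α)(n + δ).
λ = (1 − 0.5) × 0.063 = 0.5 × 0.063 = 0.0315
Half-life = ln 2 / λ = 0.6931 / 0.0315 ≈ 22.00 years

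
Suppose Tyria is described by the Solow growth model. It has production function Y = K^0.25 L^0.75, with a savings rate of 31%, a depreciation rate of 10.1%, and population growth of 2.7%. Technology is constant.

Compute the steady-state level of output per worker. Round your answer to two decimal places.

y* ≈ 1.34

Steady state requires s·f(k) = (n + δ)·k, i.e. s·k^α = (n + δ)·k.
Dividing both sides by k: k^(1−α) = s / (n + δ).
k^0.75 = 0.31 / (0.027 + 0.101) = 0.31 / 0.128 = 2.4219
k* = 2.4219^(1/0.75) ≈ 3.2524
y* = (k*)^α = 3.2524^0.25 ≈ 1.3429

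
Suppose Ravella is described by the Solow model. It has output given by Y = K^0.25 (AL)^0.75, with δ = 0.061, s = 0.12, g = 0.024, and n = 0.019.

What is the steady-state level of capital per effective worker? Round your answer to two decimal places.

k* ≈ 1.21

Steady state requires s·f(k) = (n + g + δ)·k, i.e. s·k^α = (n + g + δ)·k.
Rearranging, k^(1−α) = s / (n + g + δ).
k^0.75 = 0.12 / (0.019 + 0.024 + 0.061) = 0.12 / 0.104 = 1.1538
k* = 1.1538^(1/0.75) ≈ 1.2102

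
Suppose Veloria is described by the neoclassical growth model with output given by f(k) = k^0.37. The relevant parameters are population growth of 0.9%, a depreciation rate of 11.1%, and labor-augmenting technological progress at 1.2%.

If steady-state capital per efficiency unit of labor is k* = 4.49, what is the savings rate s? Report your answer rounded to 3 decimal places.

s ≈ 0.340

In steady state, investment equals break-even investment: s·k^α = (n + g + δ)·k.
So s / (n + g + δ) = (k*)^(1−α) = 4.49^0.63 = 2.5758.
Therefore s = 2.5758 × (n + g + δ) = 2.5758 × 0.132 = 0.3400.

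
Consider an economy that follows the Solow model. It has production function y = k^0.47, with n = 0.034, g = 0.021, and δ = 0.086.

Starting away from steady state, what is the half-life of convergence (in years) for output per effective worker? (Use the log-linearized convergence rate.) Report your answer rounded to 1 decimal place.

Near the steady state the convergence rate is λ = (1 − α)(n + g + δ).
λ = (1 − 0.47) × 0.141 = 0.53 × 0.141 = 0.07473
Half-life = ln 2 / λ = 0.6931 / 0.07473 ≈ 9.27 years

t_½ ≈ 9.3 years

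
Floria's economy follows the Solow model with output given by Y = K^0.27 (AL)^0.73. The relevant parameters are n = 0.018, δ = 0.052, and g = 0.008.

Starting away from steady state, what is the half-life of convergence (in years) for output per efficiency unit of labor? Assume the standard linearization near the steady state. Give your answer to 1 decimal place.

Near the steady state the convergence rate is λ = (1 − α)(n + g + δ).
λ = (1 − 0.27) × 0.078 = 0.73 × 0.078 = 0.05694
Half-life = ln 2 / λ = 0.6931 / 0.05694 ≈ 12.17 years

t_½ ≈ 12.2 years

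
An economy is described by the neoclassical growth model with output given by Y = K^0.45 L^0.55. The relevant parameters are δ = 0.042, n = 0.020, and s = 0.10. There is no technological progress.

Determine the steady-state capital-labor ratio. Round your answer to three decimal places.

k* = 2.385

Steady state requires s·f(k) = (n + δ)·k, i.e. s·k^α = (n + δ)·k.
Dividing both sides by k: k^(1−α) = s / (n + δ).
k^0.55 = 0.10 / (0.020 + 0.042) = 0.10 / 0.062 = 1.6129
k* = 1.6129^(1/0.55) ≈ 2.3849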